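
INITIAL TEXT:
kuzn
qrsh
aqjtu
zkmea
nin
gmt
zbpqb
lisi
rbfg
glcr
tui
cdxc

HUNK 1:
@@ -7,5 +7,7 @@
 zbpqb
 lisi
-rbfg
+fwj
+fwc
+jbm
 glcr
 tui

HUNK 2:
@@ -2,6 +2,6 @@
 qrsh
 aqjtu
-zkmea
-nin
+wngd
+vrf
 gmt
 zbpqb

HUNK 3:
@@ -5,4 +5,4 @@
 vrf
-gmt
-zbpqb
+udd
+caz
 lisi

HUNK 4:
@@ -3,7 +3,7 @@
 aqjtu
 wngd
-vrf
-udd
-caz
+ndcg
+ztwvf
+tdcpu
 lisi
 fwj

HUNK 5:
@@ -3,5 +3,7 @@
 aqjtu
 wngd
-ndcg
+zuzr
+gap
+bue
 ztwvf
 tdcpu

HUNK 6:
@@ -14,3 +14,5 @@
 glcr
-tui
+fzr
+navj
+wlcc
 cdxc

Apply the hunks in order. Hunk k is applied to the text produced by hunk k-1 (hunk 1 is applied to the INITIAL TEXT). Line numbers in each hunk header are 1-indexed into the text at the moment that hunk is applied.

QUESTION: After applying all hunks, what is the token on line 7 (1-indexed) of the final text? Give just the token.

Answer: bue

Derivation:
Hunk 1: at line 7 remove [rbfg] add [fwj,fwc,jbm] -> 14 lines: kuzn qrsh aqjtu zkmea nin gmt zbpqb lisi fwj fwc jbm glcr tui cdxc
Hunk 2: at line 2 remove [zkmea,nin] add [wngd,vrf] -> 14 lines: kuzn qrsh aqjtu wngd vrf gmt zbpqb lisi fwj fwc jbm glcr tui cdxc
Hunk 3: at line 5 remove [gmt,zbpqb] add [udd,caz] -> 14 lines: kuzn qrsh aqjtu wngd vrf udd caz lisi fwj fwc jbm glcr tui cdxc
Hunk 4: at line 3 remove [vrf,udd,caz] add [ndcg,ztwvf,tdcpu] -> 14 lines: kuzn qrsh aqjtu wngd ndcg ztwvf tdcpu lisi fwj fwc jbm glcr tui cdxc
Hunk 5: at line 3 remove [ndcg] add [zuzr,gap,bue] -> 16 lines: kuzn qrsh aqjtu wngd zuzr gap bue ztwvf tdcpu lisi fwj fwc jbm glcr tui cdxc
Hunk 6: at line 14 remove [tui] add [fzr,navj,wlcc] -> 18 lines: kuzn qrsh aqjtu wngd zuzr gap bue ztwvf tdcpu lisi fwj fwc jbm glcr fzr navj wlcc cdxc
Final line 7: bue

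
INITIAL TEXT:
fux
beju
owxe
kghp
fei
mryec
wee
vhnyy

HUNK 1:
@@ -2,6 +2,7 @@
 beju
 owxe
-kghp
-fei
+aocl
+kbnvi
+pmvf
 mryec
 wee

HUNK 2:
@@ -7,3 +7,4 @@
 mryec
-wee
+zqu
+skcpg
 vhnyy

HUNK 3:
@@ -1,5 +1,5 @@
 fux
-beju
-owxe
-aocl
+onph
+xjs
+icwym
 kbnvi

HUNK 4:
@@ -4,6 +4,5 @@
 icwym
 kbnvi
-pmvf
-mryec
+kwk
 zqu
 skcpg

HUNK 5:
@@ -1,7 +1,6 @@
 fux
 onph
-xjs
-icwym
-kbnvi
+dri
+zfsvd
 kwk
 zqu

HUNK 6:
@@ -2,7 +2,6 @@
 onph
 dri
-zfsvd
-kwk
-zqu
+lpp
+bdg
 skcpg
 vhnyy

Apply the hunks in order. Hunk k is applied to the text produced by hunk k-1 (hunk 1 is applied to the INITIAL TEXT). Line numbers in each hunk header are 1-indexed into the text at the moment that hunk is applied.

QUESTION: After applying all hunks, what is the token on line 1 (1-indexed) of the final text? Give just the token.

Answer: fux

Derivation:
Hunk 1: at line 2 remove [kghp,fei] add [aocl,kbnvi,pmvf] -> 9 lines: fux beju owxe aocl kbnvi pmvf mryec wee vhnyy
Hunk 2: at line 7 remove [wee] add [zqu,skcpg] -> 10 lines: fux beju owxe aocl kbnvi pmvf mryec zqu skcpg vhnyy
Hunk 3: at line 1 remove [beju,owxe,aocl] add [onph,xjs,icwym] -> 10 lines: fux onph xjs icwym kbnvi pmvf mryec zqu skcpg vhnyy
Hunk 4: at line 4 remove [pmvf,mryec] add [kwk] -> 9 lines: fux onph xjs icwym kbnvi kwk zqu skcpg vhnyy
Hunk 5: at line 1 remove [xjs,icwym,kbnvi] add [dri,zfsvd] -> 8 lines: fux onph dri zfsvd kwk zqu skcpg vhnyy
Hunk 6: at line 2 remove [zfsvd,kwk,zqu] add [lpp,bdg] -> 7 lines: fux onph dri lpp bdg skcpg vhnyy
Final line 1: fux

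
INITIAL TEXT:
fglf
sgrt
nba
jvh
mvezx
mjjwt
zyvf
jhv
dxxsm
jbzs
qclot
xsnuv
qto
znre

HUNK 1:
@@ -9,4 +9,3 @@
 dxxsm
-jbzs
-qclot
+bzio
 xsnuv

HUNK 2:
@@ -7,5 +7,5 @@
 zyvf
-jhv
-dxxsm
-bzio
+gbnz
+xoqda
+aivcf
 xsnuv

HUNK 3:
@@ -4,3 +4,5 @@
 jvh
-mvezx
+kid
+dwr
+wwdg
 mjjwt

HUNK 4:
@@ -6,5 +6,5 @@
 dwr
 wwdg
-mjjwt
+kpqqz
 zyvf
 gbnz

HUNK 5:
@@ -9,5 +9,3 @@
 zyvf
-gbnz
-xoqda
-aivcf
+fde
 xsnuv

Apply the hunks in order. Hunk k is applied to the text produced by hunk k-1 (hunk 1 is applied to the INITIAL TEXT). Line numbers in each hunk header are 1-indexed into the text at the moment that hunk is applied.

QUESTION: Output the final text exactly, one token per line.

Answer: fglf
sgrt
nba
jvh
kid
dwr
wwdg
kpqqz
zyvf
fde
xsnuv
qto
znre

Derivation:
Hunk 1: at line 9 remove [jbzs,qclot] add [bzio] -> 13 lines: fglf sgrt nba jvh mvezx mjjwt zyvf jhv dxxsm bzio xsnuv qto znre
Hunk 2: at line 7 remove [jhv,dxxsm,bzio] add [gbnz,xoqda,aivcf] -> 13 lines: fglf sgrt nba jvh mvezx mjjwt zyvf gbnz xoqda aivcf xsnuv qto znre
Hunk 3: at line 4 remove [mvezx] add [kid,dwr,wwdg] -> 15 lines: fglf sgrt nba jvh kid dwr wwdg mjjwt zyvf gbnz xoqda aivcf xsnuv qto znre
Hunk 4: at line 6 remove [mjjwt] add [kpqqz] -> 15 lines: fglf sgrt nba jvh kid dwr wwdg kpqqz zyvf gbnz xoqda aivcf xsnuv qto znre
Hunk 5: at line 9 remove [gbnz,xoqda,aivcf] add [fde] -> 13 lines: fglf sgrt nba jvh kid dwr wwdg kpqqz zyvf fde xsnuv qto znre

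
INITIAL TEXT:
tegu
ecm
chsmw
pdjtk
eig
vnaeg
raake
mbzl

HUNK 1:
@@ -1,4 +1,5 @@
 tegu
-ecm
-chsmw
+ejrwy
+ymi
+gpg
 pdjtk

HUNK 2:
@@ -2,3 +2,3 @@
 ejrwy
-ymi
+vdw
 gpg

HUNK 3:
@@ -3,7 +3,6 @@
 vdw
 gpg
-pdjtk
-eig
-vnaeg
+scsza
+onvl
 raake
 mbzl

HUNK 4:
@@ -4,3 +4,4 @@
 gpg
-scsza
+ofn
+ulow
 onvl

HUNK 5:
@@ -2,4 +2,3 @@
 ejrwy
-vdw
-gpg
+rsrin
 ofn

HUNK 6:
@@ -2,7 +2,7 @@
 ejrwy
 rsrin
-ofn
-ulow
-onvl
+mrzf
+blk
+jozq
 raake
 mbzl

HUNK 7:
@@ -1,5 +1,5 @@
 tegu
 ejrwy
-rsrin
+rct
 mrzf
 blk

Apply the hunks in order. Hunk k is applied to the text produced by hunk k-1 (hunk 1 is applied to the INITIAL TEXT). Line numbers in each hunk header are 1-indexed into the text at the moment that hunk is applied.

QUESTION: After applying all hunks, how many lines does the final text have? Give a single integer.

Hunk 1: at line 1 remove [ecm,chsmw] add [ejrwy,ymi,gpg] -> 9 lines: tegu ejrwy ymi gpg pdjtk eig vnaeg raake mbzl
Hunk 2: at line 2 remove [ymi] add [vdw] -> 9 lines: tegu ejrwy vdw gpg pdjtk eig vnaeg raake mbzl
Hunk 3: at line 3 remove [pdjtk,eig,vnaeg] add [scsza,onvl] -> 8 lines: tegu ejrwy vdw gpg scsza onvl raake mbzl
Hunk 4: at line 4 remove [scsza] add [ofn,ulow] -> 9 lines: tegu ejrwy vdw gpg ofn ulow onvl raake mbzl
Hunk 5: at line 2 remove [vdw,gpg] add [rsrin] -> 8 lines: tegu ejrwy rsrin ofn ulow onvl raake mbzl
Hunk 6: at line 2 remove [ofn,ulow,onvl] add [mrzf,blk,jozq] -> 8 lines: tegu ejrwy rsrin mrzf blk jozq raake mbzl
Hunk 7: at line 1 remove [rsrin] add [rct] -> 8 lines: tegu ejrwy rct mrzf blk jozq raake mbzl
Final line count: 8

Answer: 8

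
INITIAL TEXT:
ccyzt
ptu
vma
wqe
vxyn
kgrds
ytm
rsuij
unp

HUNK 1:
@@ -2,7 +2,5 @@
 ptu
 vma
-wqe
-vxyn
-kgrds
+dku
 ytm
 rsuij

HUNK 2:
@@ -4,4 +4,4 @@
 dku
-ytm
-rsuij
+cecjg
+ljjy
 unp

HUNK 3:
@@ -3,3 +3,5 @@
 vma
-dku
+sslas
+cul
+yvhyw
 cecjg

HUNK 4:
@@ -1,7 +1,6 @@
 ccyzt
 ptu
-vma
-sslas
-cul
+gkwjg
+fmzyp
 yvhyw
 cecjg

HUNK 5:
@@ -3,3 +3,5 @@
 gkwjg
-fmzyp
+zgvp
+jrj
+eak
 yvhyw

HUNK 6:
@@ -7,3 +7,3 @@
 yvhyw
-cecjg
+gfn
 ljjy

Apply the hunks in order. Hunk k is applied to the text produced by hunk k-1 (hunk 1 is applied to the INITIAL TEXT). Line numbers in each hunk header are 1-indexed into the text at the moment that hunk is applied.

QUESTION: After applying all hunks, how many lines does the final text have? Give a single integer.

Answer: 10

Derivation:
Hunk 1: at line 2 remove [wqe,vxyn,kgrds] add [dku] -> 7 lines: ccyzt ptu vma dku ytm rsuij unp
Hunk 2: at line 4 remove [ytm,rsuij] add [cecjg,ljjy] -> 7 lines: ccyzt ptu vma dku cecjg ljjy unp
Hunk 3: at line 3 remove [dku] add [sslas,cul,yvhyw] -> 9 lines: ccyzt ptu vma sslas cul yvhyw cecjg ljjy unp
Hunk 4: at line 1 remove [vma,sslas,cul] add [gkwjg,fmzyp] -> 8 lines: ccyzt ptu gkwjg fmzyp yvhyw cecjg ljjy unp
Hunk 5: at line 3 remove [fmzyp] add [zgvp,jrj,eak] -> 10 lines: ccyzt ptu gkwjg zgvp jrj eak yvhyw cecjg ljjy unp
Hunk 6: at line 7 remove [cecjg] add [gfn] -> 10 lines: ccyzt ptu gkwjg zgvp jrj eak yvhyw gfn ljjy unp
Final line count: 10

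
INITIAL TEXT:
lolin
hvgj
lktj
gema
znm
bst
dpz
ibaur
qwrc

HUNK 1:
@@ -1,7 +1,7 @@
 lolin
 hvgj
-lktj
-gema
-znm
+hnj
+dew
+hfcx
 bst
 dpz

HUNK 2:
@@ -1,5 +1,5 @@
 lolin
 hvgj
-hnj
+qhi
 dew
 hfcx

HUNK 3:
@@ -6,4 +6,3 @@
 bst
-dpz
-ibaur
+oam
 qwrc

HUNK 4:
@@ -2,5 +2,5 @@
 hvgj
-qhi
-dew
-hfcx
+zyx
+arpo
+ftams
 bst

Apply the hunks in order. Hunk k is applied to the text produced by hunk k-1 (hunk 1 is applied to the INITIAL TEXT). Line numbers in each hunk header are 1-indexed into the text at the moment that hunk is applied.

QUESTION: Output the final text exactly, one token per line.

Hunk 1: at line 1 remove [lktj,gema,znm] add [hnj,dew,hfcx] -> 9 lines: lolin hvgj hnj dew hfcx bst dpz ibaur qwrc
Hunk 2: at line 1 remove [hnj] add [qhi] -> 9 lines: lolin hvgj qhi dew hfcx bst dpz ibaur qwrc
Hunk 3: at line 6 remove [dpz,ibaur] add [oam] -> 8 lines: lolin hvgj qhi dew hfcx bst oam qwrc
Hunk 4: at line 2 remove [qhi,dew,hfcx] add [zyx,arpo,ftams] -> 8 lines: lolin hvgj zyx arpo ftams bst oam qwrc

Answer: lolin
hvgj
zyx
arpo
ftams
bst
oam
qwrc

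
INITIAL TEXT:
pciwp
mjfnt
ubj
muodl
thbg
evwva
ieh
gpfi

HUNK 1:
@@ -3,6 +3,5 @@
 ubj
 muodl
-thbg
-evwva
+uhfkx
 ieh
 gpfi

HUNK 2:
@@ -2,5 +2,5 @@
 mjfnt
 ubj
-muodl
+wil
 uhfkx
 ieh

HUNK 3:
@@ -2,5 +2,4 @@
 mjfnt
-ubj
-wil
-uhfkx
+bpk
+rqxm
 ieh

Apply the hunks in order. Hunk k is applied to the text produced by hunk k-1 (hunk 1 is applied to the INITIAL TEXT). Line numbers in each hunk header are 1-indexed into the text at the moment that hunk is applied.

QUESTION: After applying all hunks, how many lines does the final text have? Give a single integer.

Answer: 6

Derivation:
Hunk 1: at line 3 remove [thbg,evwva] add [uhfkx] -> 7 lines: pciwp mjfnt ubj muodl uhfkx ieh gpfi
Hunk 2: at line 2 remove [muodl] add [wil] -> 7 lines: pciwp mjfnt ubj wil uhfkx ieh gpfi
Hunk 3: at line 2 remove [ubj,wil,uhfkx] add [bpk,rqxm] -> 6 lines: pciwp mjfnt bpk rqxm ieh gpfi
Final line count: 6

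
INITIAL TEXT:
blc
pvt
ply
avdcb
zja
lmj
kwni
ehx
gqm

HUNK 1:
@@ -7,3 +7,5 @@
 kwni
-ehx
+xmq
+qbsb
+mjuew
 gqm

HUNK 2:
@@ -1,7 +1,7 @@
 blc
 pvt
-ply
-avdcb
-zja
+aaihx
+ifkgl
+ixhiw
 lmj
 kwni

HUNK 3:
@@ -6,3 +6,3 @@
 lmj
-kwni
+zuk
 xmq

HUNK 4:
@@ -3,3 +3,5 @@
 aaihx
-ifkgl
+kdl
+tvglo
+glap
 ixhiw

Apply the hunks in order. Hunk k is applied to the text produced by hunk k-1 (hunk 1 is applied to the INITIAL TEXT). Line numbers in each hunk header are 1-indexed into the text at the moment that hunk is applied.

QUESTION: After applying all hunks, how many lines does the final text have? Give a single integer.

Answer: 13

Derivation:
Hunk 1: at line 7 remove [ehx] add [xmq,qbsb,mjuew] -> 11 lines: blc pvt ply avdcb zja lmj kwni xmq qbsb mjuew gqm
Hunk 2: at line 1 remove [ply,avdcb,zja] add [aaihx,ifkgl,ixhiw] -> 11 lines: blc pvt aaihx ifkgl ixhiw lmj kwni xmq qbsb mjuew gqm
Hunk 3: at line 6 remove [kwni] add [zuk] -> 11 lines: blc pvt aaihx ifkgl ixhiw lmj zuk xmq qbsb mjuew gqm
Hunk 4: at line 3 remove [ifkgl] add [kdl,tvglo,glap] -> 13 lines: blc pvt aaihx kdl tvglo glap ixhiw lmj zuk xmq qbsb mjuew gqm
Final line count: 13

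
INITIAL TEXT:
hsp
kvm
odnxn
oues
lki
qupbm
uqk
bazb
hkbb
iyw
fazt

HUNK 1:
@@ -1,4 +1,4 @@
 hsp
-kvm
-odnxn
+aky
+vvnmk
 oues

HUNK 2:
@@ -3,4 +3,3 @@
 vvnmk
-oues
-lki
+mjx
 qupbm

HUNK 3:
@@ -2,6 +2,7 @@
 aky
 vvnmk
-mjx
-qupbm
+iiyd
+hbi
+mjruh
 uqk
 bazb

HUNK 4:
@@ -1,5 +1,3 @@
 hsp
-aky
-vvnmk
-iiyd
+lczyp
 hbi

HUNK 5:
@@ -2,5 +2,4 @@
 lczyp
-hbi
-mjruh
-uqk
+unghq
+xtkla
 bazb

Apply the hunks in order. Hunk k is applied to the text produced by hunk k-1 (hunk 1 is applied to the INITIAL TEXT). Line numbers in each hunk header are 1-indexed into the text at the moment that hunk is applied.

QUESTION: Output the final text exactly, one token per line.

Answer: hsp
lczyp
unghq
xtkla
bazb
hkbb
iyw
fazt

Derivation:
Hunk 1: at line 1 remove [kvm,odnxn] add [aky,vvnmk] -> 11 lines: hsp aky vvnmk oues lki qupbm uqk bazb hkbb iyw fazt
Hunk 2: at line 3 remove [oues,lki] add [mjx] -> 10 lines: hsp aky vvnmk mjx qupbm uqk bazb hkbb iyw fazt
Hunk 3: at line 2 remove [mjx,qupbm] add [iiyd,hbi,mjruh] -> 11 lines: hsp aky vvnmk iiyd hbi mjruh uqk bazb hkbb iyw fazt
Hunk 4: at line 1 remove [aky,vvnmk,iiyd] add [lczyp] -> 9 lines: hsp lczyp hbi mjruh uqk bazb hkbb iyw fazt
Hunk 5: at line 2 remove [hbi,mjruh,uqk] add [unghq,xtkla] -> 8 lines: hsp lczyp unghq xtkla bazb hkbb iyw fazt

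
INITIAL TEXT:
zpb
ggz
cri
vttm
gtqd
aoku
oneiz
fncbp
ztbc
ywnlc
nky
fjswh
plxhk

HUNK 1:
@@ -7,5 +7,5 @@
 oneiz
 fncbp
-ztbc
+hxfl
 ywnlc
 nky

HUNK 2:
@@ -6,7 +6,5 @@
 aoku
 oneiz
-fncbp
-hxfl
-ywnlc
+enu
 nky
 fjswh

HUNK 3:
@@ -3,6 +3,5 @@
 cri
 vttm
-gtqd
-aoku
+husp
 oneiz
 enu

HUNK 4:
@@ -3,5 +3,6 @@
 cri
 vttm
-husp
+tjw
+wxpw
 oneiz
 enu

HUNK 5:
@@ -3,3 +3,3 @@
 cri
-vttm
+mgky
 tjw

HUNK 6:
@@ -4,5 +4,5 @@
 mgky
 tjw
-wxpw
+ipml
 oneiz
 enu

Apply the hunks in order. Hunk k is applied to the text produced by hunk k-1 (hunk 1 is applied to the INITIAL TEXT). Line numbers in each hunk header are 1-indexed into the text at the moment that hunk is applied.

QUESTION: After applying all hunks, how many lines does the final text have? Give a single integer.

Answer: 11

Derivation:
Hunk 1: at line 7 remove [ztbc] add [hxfl] -> 13 lines: zpb ggz cri vttm gtqd aoku oneiz fncbp hxfl ywnlc nky fjswh plxhk
Hunk 2: at line 6 remove [fncbp,hxfl,ywnlc] add [enu] -> 11 lines: zpb ggz cri vttm gtqd aoku oneiz enu nky fjswh plxhk
Hunk 3: at line 3 remove [gtqd,aoku] add [husp] -> 10 lines: zpb ggz cri vttm husp oneiz enu nky fjswh plxhk
Hunk 4: at line 3 remove [husp] add [tjw,wxpw] -> 11 lines: zpb ggz cri vttm tjw wxpw oneiz enu nky fjswh plxhk
Hunk 5: at line 3 remove [vttm] add [mgky] -> 11 lines: zpb ggz cri mgky tjw wxpw oneiz enu nky fjswh plxhk
Hunk 6: at line 4 remove [wxpw] add [ipml] -> 11 lines: zpb ggz cri mgky tjw ipml oneiz enu nky fjswh plxhk
Final line count: 11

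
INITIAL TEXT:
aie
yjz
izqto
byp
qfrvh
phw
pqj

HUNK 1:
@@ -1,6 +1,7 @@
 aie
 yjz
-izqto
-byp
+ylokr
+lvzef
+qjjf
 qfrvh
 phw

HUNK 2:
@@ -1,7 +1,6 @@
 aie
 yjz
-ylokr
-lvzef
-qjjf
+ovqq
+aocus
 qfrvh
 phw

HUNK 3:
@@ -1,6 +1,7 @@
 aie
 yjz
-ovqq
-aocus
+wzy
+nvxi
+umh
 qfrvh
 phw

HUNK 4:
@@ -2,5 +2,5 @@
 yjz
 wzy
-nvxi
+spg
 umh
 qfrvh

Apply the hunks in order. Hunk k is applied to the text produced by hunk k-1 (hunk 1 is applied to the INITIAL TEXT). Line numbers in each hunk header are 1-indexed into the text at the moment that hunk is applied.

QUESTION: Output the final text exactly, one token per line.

Answer: aie
yjz
wzy
spg
umh
qfrvh
phw
pqj

Derivation:
Hunk 1: at line 1 remove [izqto,byp] add [ylokr,lvzef,qjjf] -> 8 lines: aie yjz ylokr lvzef qjjf qfrvh phw pqj
Hunk 2: at line 1 remove [ylokr,lvzef,qjjf] add [ovqq,aocus] -> 7 lines: aie yjz ovqq aocus qfrvh phw pqj
Hunk 3: at line 1 remove [ovqq,aocus] add [wzy,nvxi,umh] -> 8 lines: aie yjz wzy nvxi umh qfrvh phw pqj
Hunk 4: at line 2 remove [nvxi] add [spg] -> 8 lines: aie yjz wzy spg umh qfrvh phw pqj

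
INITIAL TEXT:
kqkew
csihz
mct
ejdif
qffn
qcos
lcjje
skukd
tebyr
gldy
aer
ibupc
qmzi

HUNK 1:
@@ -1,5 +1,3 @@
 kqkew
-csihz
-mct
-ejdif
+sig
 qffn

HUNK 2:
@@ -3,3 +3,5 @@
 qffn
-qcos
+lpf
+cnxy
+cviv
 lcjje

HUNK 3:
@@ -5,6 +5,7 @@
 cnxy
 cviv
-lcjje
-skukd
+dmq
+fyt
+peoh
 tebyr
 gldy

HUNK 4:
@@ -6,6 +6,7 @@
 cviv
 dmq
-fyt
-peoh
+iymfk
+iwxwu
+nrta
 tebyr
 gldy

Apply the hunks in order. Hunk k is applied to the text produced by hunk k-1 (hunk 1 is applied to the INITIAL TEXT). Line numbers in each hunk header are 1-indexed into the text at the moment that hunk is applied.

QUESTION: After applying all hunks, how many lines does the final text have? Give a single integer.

Answer: 15

Derivation:
Hunk 1: at line 1 remove [csihz,mct,ejdif] add [sig] -> 11 lines: kqkew sig qffn qcos lcjje skukd tebyr gldy aer ibupc qmzi
Hunk 2: at line 3 remove [qcos] add [lpf,cnxy,cviv] -> 13 lines: kqkew sig qffn lpf cnxy cviv lcjje skukd tebyr gldy aer ibupc qmzi
Hunk 3: at line 5 remove [lcjje,skukd] add [dmq,fyt,peoh] -> 14 lines: kqkew sig qffn lpf cnxy cviv dmq fyt peoh tebyr gldy aer ibupc qmzi
Hunk 4: at line 6 remove [fyt,peoh] add [iymfk,iwxwu,nrta] -> 15 lines: kqkew sig qffn lpf cnxy cviv dmq iymfk iwxwu nrta tebyr gldy aer ibupc qmzi
Final line count: 15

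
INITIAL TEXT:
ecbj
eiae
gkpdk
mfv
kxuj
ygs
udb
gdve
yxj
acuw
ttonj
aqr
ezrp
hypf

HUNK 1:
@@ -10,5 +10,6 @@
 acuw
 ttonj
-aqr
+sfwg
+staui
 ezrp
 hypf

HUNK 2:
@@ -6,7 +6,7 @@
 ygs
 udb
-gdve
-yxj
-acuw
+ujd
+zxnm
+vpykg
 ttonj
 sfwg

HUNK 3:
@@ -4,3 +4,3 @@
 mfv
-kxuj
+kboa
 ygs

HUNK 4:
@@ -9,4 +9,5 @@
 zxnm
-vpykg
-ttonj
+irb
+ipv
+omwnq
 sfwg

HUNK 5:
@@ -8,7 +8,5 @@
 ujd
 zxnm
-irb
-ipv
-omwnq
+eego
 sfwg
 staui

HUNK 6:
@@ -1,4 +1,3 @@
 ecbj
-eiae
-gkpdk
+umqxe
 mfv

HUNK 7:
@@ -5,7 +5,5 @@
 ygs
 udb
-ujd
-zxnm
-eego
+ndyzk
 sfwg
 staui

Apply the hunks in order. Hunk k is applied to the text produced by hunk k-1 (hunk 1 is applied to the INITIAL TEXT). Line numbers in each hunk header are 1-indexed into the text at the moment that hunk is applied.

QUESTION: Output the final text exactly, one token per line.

Answer: ecbj
umqxe
mfv
kboa
ygs
udb
ndyzk
sfwg
staui
ezrp
hypf

Derivation:
Hunk 1: at line 10 remove [aqr] add [sfwg,staui] -> 15 lines: ecbj eiae gkpdk mfv kxuj ygs udb gdve yxj acuw ttonj sfwg staui ezrp hypf
Hunk 2: at line 6 remove [gdve,yxj,acuw] add [ujd,zxnm,vpykg] -> 15 lines: ecbj eiae gkpdk mfv kxuj ygs udb ujd zxnm vpykg ttonj sfwg staui ezrp hypf
Hunk 3: at line 4 remove [kxuj] add [kboa] -> 15 lines: ecbj eiae gkpdk mfv kboa ygs udb ujd zxnm vpykg ttonj sfwg staui ezrp hypf
Hunk 4: at line 9 remove [vpykg,ttonj] add [irb,ipv,omwnq] -> 16 lines: ecbj eiae gkpdk mfv kboa ygs udb ujd zxnm irb ipv omwnq sfwg staui ezrp hypf
Hunk 5: at line 8 remove [irb,ipv,omwnq] add [eego] -> 14 lines: ecbj eiae gkpdk mfv kboa ygs udb ujd zxnm eego sfwg staui ezrp hypf
Hunk 6: at line 1 remove [eiae,gkpdk] add [umqxe] -> 13 lines: ecbj umqxe mfv kboa ygs udb ujd zxnm eego sfwg staui ezrp hypf
Hunk 7: at line 5 remove [ujd,zxnm,eego] add [ndyzk] -> 11 lines: ecbj umqxe mfv kboa ygs udb ndyzk sfwg staui ezrp hypf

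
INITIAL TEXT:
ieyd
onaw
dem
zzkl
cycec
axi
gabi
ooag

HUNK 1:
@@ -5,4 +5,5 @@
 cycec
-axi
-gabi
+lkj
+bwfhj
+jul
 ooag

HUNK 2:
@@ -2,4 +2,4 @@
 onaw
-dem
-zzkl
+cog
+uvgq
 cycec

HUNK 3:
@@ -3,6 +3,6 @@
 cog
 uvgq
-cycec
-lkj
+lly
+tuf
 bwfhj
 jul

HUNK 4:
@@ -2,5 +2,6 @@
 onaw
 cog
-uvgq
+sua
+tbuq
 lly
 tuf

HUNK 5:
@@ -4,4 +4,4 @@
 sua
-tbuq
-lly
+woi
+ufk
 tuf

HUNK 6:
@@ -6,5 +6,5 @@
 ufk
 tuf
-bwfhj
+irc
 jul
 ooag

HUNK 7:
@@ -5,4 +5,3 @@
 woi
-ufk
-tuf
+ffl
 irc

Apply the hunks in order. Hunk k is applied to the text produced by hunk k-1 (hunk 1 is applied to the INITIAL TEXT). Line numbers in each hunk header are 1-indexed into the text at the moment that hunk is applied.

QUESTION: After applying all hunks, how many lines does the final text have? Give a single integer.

Answer: 9

Derivation:
Hunk 1: at line 5 remove [axi,gabi] add [lkj,bwfhj,jul] -> 9 lines: ieyd onaw dem zzkl cycec lkj bwfhj jul ooag
Hunk 2: at line 2 remove [dem,zzkl] add [cog,uvgq] -> 9 lines: ieyd onaw cog uvgq cycec lkj bwfhj jul ooag
Hunk 3: at line 3 remove [cycec,lkj] add [lly,tuf] -> 9 lines: ieyd onaw cog uvgq lly tuf bwfhj jul ooag
Hunk 4: at line 2 remove [uvgq] add [sua,tbuq] -> 10 lines: ieyd onaw cog sua tbuq lly tuf bwfhj jul ooag
Hunk 5: at line 4 remove [tbuq,lly] add [woi,ufk] -> 10 lines: ieyd onaw cog sua woi ufk tuf bwfhj jul ooag
Hunk 6: at line 6 remove [bwfhj] add [irc] -> 10 lines: ieyd onaw cog sua woi ufk tuf irc jul ooag
Hunk 7: at line 5 remove [ufk,tuf] add [ffl] -> 9 lines: ieyd onaw cog sua woi ffl irc jul ooag
Final line count: 9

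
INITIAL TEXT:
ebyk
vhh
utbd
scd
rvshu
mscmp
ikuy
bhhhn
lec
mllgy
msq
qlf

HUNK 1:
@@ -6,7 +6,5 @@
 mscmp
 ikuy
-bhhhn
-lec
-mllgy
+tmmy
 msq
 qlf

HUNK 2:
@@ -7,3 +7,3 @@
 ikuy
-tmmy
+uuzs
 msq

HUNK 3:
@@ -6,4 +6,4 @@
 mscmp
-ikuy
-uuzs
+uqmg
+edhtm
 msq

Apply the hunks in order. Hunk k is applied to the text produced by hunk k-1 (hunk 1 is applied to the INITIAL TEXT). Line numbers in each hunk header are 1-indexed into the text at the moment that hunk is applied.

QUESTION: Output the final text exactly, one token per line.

Answer: ebyk
vhh
utbd
scd
rvshu
mscmp
uqmg
edhtm
msq
qlf

Derivation:
Hunk 1: at line 6 remove [bhhhn,lec,mllgy] add [tmmy] -> 10 lines: ebyk vhh utbd scd rvshu mscmp ikuy tmmy msq qlf
Hunk 2: at line 7 remove [tmmy] add [uuzs] -> 10 lines: ebyk vhh utbd scd rvshu mscmp ikuy uuzs msq qlf
Hunk 3: at line 6 remove [ikuy,uuzs] add [uqmg,edhtm] -> 10 lines: ebyk vhh utbd scd rvshu mscmp uqmg edhtm msq qlf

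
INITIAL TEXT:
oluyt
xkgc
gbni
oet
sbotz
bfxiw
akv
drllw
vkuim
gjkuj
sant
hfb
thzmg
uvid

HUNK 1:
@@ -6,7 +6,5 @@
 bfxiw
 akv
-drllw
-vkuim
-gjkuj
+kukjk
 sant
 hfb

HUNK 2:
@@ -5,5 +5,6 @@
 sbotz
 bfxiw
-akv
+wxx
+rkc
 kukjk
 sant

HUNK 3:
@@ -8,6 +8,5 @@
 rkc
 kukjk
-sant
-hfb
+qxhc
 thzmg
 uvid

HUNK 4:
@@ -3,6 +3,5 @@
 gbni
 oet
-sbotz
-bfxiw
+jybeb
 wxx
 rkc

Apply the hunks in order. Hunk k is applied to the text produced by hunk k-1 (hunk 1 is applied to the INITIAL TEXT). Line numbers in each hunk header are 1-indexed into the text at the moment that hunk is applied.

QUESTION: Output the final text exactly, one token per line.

Answer: oluyt
xkgc
gbni
oet
jybeb
wxx
rkc
kukjk
qxhc
thzmg
uvid

Derivation:
Hunk 1: at line 6 remove [drllw,vkuim,gjkuj] add [kukjk] -> 12 lines: oluyt xkgc gbni oet sbotz bfxiw akv kukjk sant hfb thzmg uvid
Hunk 2: at line 5 remove [akv] add [wxx,rkc] -> 13 lines: oluyt xkgc gbni oet sbotz bfxiw wxx rkc kukjk sant hfb thzmg uvid
Hunk 3: at line 8 remove [sant,hfb] add [qxhc] -> 12 lines: oluyt xkgc gbni oet sbotz bfxiw wxx rkc kukjk qxhc thzmg uvid
Hunk 4: at line 3 remove [sbotz,bfxiw] add [jybeb] -> 11 lines: oluyt xkgc gbni oet jybeb wxx rkc kukjk qxhc thzmg uvid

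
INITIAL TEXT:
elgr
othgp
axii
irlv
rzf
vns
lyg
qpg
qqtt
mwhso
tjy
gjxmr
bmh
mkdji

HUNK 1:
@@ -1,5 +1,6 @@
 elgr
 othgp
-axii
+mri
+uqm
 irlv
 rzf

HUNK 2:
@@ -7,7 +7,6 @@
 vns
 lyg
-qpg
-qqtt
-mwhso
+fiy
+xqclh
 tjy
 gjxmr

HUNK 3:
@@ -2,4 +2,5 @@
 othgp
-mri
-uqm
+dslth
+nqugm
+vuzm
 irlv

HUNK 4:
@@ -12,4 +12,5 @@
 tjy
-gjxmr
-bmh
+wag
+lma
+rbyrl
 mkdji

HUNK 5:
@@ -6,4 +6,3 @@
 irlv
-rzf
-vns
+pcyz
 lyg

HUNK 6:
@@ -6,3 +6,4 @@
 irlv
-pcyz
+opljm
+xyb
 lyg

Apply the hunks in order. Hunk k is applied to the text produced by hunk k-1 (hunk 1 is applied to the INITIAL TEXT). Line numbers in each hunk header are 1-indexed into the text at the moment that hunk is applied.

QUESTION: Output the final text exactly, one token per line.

Hunk 1: at line 1 remove [axii] add [mri,uqm] -> 15 lines: elgr othgp mri uqm irlv rzf vns lyg qpg qqtt mwhso tjy gjxmr bmh mkdji
Hunk 2: at line 7 remove [qpg,qqtt,mwhso] add [fiy,xqclh] -> 14 lines: elgr othgp mri uqm irlv rzf vns lyg fiy xqclh tjy gjxmr bmh mkdji
Hunk 3: at line 2 remove [mri,uqm] add [dslth,nqugm,vuzm] -> 15 lines: elgr othgp dslth nqugm vuzm irlv rzf vns lyg fiy xqclh tjy gjxmr bmh mkdji
Hunk 4: at line 12 remove [gjxmr,bmh] add [wag,lma,rbyrl] -> 16 lines: elgr othgp dslth nqugm vuzm irlv rzf vns lyg fiy xqclh tjy wag lma rbyrl mkdji
Hunk 5: at line 6 remove [rzf,vns] add [pcyz] -> 15 lines: elgr othgp dslth nqugm vuzm irlv pcyz lyg fiy xqclh tjy wag lma rbyrl mkdji
Hunk 6: at line 6 remove [pcyz] add [opljm,xyb] -> 16 lines: elgr othgp dslth nqugm vuzm irlv opljm xyb lyg fiy xqclh tjy wag lma rbyrl mkdji

Answer: elgr
othgp
dslth
nqugm
vuzm
irlv
opljm
xyb
lyg
fiy
xqclh
tjy
wag
lma
rbyrl
mkdji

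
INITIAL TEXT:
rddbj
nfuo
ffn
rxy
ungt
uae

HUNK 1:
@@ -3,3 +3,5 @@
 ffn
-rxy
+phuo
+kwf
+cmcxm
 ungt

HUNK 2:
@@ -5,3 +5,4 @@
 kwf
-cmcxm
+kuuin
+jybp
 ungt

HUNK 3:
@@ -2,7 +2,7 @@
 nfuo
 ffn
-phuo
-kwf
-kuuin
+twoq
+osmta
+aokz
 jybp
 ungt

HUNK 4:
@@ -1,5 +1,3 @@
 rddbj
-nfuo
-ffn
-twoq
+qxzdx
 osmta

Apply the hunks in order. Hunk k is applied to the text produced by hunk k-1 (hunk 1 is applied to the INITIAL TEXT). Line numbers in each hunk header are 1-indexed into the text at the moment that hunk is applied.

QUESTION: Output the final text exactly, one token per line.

Hunk 1: at line 3 remove [rxy] add [phuo,kwf,cmcxm] -> 8 lines: rddbj nfuo ffn phuo kwf cmcxm ungt uae
Hunk 2: at line 5 remove [cmcxm] add [kuuin,jybp] -> 9 lines: rddbj nfuo ffn phuo kwf kuuin jybp ungt uae
Hunk 3: at line 2 remove [phuo,kwf,kuuin] add [twoq,osmta,aokz] -> 9 lines: rddbj nfuo ffn twoq osmta aokz jybp ungt uae
Hunk 4: at line 1 remove [nfuo,ffn,twoq] add [qxzdx] -> 7 lines: rddbj qxzdx osmta aokz jybp ungt uae

Answer: rddbj
qxzdx
osmta
aokz
jybp
ungt
uae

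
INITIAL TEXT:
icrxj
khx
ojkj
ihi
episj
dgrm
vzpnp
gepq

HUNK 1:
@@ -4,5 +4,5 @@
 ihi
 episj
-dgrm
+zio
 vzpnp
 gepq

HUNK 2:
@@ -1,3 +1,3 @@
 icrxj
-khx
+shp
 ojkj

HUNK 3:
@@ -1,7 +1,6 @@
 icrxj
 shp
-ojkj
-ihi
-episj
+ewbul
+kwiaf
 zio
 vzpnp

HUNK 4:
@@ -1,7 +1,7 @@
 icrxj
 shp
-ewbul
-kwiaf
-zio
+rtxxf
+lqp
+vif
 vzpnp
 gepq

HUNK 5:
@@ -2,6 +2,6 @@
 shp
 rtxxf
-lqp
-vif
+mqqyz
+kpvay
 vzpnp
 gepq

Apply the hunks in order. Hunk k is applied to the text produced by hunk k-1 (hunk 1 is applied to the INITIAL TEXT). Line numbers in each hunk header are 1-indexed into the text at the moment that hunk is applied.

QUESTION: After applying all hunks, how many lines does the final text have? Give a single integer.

Answer: 7

Derivation:
Hunk 1: at line 4 remove [dgrm] add [zio] -> 8 lines: icrxj khx ojkj ihi episj zio vzpnp gepq
Hunk 2: at line 1 remove [khx] add [shp] -> 8 lines: icrxj shp ojkj ihi episj zio vzpnp gepq
Hunk 3: at line 1 remove [ojkj,ihi,episj] add [ewbul,kwiaf] -> 7 lines: icrxj shp ewbul kwiaf zio vzpnp gepq
Hunk 4: at line 1 remove [ewbul,kwiaf,zio] add [rtxxf,lqp,vif] -> 7 lines: icrxj shp rtxxf lqp vif vzpnp gepq
Hunk 5: at line 2 remove [lqp,vif] add [mqqyz,kpvay] -> 7 lines: icrxj shp rtxxf mqqyz kpvay vzpnp gepq
Final line count: 7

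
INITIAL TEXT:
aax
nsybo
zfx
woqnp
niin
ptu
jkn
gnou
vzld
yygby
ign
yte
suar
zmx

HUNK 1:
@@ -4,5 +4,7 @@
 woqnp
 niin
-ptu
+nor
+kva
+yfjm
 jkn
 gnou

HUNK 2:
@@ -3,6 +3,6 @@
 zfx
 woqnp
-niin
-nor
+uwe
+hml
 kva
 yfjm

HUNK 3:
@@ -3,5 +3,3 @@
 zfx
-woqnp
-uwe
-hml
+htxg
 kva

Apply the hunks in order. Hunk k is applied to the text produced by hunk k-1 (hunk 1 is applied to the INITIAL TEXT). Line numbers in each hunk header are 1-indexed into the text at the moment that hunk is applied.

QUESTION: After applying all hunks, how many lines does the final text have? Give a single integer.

Hunk 1: at line 4 remove [ptu] add [nor,kva,yfjm] -> 16 lines: aax nsybo zfx woqnp niin nor kva yfjm jkn gnou vzld yygby ign yte suar zmx
Hunk 2: at line 3 remove [niin,nor] add [uwe,hml] -> 16 lines: aax nsybo zfx woqnp uwe hml kva yfjm jkn gnou vzld yygby ign yte suar zmx
Hunk 3: at line 3 remove [woqnp,uwe,hml] add [htxg] -> 14 lines: aax nsybo zfx htxg kva yfjm jkn gnou vzld yygby ign yte suar zmx
Final line count: 14

Answer: 14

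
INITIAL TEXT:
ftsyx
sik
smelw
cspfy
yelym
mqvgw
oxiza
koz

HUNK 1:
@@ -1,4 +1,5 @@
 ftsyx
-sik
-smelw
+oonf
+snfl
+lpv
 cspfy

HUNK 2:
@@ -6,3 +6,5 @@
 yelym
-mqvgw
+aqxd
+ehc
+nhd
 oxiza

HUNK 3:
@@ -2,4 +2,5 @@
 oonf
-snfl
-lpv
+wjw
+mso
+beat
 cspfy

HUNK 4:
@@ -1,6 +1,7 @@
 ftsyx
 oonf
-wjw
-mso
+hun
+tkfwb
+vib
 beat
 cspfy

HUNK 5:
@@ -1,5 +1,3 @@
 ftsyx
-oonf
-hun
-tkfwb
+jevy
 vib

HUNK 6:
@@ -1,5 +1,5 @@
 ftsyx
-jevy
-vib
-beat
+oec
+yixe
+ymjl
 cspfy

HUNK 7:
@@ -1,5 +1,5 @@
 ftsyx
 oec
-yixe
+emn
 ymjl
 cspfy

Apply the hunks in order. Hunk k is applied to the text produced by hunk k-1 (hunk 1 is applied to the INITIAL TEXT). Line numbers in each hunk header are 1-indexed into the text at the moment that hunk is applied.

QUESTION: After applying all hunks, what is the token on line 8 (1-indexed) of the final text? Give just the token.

Answer: ehc

Derivation:
Hunk 1: at line 1 remove [sik,smelw] add [oonf,snfl,lpv] -> 9 lines: ftsyx oonf snfl lpv cspfy yelym mqvgw oxiza koz
Hunk 2: at line 6 remove [mqvgw] add [aqxd,ehc,nhd] -> 11 lines: ftsyx oonf snfl lpv cspfy yelym aqxd ehc nhd oxiza koz
Hunk 3: at line 2 remove [snfl,lpv] add [wjw,mso,beat] -> 12 lines: ftsyx oonf wjw mso beat cspfy yelym aqxd ehc nhd oxiza koz
Hunk 4: at line 1 remove [wjw,mso] add [hun,tkfwb,vib] -> 13 lines: ftsyx oonf hun tkfwb vib beat cspfy yelym aqxd ehc nhd oxiza koz
Hunk 5: at line 1 remove [oonf,hun,tkfwb] add [jevy] -> 11 lines: ftsyx jevy vib beat cspfy yelym aqxd ehc nhd oxiza koz
Hunk 6: at line 1 remove [jevy,vib,beat] add [oec,yixe,ymjl] -> 11 lines: ftsyx oec yixe ymjl cspfy yelym aqxd ehc nhd oxiza koz
Hunk 7: at line 1 remove [yixe] add [emn] -> 11 lines: ftsyx oec emn ymjl cspfy yelym aqxd ehc nhd oxiza koz
Final line 8: ehc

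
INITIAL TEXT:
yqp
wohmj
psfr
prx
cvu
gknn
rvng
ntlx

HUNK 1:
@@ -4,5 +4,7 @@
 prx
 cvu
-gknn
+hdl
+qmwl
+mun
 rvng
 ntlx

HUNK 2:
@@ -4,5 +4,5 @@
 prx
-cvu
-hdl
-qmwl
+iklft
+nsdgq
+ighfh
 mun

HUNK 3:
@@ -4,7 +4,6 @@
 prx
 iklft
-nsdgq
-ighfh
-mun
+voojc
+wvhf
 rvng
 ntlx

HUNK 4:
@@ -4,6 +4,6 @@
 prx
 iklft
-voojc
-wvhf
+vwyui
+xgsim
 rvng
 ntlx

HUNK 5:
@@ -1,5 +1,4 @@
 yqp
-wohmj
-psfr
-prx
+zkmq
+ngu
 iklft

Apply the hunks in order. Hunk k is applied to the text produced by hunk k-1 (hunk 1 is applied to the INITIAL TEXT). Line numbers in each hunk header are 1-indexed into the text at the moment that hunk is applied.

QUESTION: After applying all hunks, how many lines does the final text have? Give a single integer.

Answer: 8

Derivation:
Hunk 1: at line 4 remove [gknn] add [hdl,qmwl,mun] -> 10 lines: yqp wohmj psfr prx cvu hdl qmwl mun rvng ntlx
Hunk 2: at line 4 remove [cvu,hdl,qmwl] add [iklft,nsdgq,ighfh] -> 10 lines: yqp wohmj psfr prx iklft nsdgq ighfh mun rvng ntlx
Hunk 3: at line 4 remove [nsdgq,ighfh,mun] add [voojc,wvhf] -> 9 lines: yqp wohmj psfr prx iklft voojc wvhf rvng ntlx
Hunk 4: at line 4 remove [voojc,wvhf] add [vwyui,xgsim] -> 9 lines: yqp wohmj psfr prx iklft vwyui xgsim rvng ntlx
Hunk 5: at line 1 remove [wohmj,psfr,prx] add [zkmq,ngu] -> 8 lines: yqp zkmq ngu iklft vwyui xgsim rvng ntlx
Final line count: 8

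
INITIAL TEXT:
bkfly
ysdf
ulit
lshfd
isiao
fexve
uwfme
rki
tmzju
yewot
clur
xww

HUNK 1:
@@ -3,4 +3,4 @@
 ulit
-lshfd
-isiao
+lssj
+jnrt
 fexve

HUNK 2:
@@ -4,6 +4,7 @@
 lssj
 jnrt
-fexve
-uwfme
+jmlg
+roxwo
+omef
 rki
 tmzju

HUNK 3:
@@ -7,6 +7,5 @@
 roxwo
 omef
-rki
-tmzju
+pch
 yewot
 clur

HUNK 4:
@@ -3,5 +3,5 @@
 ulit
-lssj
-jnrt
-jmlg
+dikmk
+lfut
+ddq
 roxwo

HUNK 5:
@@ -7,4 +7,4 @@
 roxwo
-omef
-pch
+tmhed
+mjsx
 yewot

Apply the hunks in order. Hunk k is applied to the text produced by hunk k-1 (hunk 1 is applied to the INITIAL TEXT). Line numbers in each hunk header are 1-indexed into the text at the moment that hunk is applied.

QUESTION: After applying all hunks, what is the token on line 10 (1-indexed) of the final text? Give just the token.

Answer: yewot

Derivation:
Hunk 1: at line 3 remove [lshfd,isiao] add [lssj,jnrt] -> 12 lines: bkfly ysdf ulit lssj jnrt fexve uwfme rki tmzju yewot clur xww
Hunk 2: at line 4 remove [fexve,uwfme] add [jmlg,roxwo,omef] -> 13 lines: bkfly ysdf ulit lssj jnrt jmlg roxwo omef rki tmzju yewot clur xww
Hunk 3: at line 7 remove [rki,tmzju] add [pch] -> 12 lines: bkfly ysdf ulit lssj jnrt jmlg roxwo omef pch yewot clur xww
Hunk 4: at line 3 remove [lssj,jnrt,jmlg] add [dikmk,lfut,ddq] -> 12 lines: bkfly ysdf ulit dikmk lfut ddq roxwo omef pch yewot clur xww
Hunk 5: at line 7 remove [omef,pch] add [tmhed,mjsx] -> 12 lines: bkfly ysdf ulit dikmk lfut ddq roxwo tmhed mjsx yewot clur xww
Final line 10: yewot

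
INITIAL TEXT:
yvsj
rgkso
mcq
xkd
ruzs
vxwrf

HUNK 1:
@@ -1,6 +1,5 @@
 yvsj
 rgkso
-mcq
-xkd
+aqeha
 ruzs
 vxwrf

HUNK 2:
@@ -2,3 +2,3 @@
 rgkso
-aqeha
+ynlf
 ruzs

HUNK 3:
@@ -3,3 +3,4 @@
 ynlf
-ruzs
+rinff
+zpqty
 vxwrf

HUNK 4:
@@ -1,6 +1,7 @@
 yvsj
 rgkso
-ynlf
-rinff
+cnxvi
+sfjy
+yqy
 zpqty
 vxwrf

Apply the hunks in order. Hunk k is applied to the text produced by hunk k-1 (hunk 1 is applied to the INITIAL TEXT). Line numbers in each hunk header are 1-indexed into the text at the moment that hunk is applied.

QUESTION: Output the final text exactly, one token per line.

Answer: yvsj
rgkso
cnxvi
sfjy
yqy
zpqty
vxwrf

Derivation:
Hunk 1: at line 1 remove [mcq,xkd] add [aqeha] -> 5 lines: yvsj rgkso aqeha ruzs vxwrf
Hunk 2: at line 2 remove [aqeha] add [ynlf] -> 5 lines: yvsj rgkso ynlf ruzs vxwrf
Hunk 3: at line 3 remove [ruzs] add [rinff,zpqty] -> 6 lines: yvsj rgkso ynlf rinff zpqty vxwrf
Hunk 4: at line 1 remove [ynlf,rinff] add [cnxvi,sfjy,yqy] -> 7 lines: yvsj rgkso cnxvi sfjy yqy zpqty vxwrf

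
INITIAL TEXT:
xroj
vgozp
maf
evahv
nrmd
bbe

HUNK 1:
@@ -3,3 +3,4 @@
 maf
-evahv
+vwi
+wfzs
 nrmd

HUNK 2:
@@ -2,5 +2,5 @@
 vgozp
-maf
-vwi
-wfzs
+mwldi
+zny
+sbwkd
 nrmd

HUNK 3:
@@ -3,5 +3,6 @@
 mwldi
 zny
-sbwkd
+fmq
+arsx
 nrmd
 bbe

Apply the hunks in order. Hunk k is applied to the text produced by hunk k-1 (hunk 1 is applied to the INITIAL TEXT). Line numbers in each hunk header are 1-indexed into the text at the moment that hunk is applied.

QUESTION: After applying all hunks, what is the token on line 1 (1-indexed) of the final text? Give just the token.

Answer: xroj

Derivation:
Hunk 1: at line 3 remove [evahv] add [vwi,wfzs] -> 7 lines: xroj vgozp maf vwi wfzs nrmd bbe
Hunk 2: at line 2 remove [maf,vwi,wfzs] add [mwldi,zny,sbwkd] -> 7 lines: xroj vgozp mwldi zny sbwkd nrmd bbe
Hunk 3: at line 3 remove [sbwkd] add [fmq,arsx] -> 8 lines: xroj vgozp mwldi zny fmq arsx nrmd bbe
Final line 1: xroj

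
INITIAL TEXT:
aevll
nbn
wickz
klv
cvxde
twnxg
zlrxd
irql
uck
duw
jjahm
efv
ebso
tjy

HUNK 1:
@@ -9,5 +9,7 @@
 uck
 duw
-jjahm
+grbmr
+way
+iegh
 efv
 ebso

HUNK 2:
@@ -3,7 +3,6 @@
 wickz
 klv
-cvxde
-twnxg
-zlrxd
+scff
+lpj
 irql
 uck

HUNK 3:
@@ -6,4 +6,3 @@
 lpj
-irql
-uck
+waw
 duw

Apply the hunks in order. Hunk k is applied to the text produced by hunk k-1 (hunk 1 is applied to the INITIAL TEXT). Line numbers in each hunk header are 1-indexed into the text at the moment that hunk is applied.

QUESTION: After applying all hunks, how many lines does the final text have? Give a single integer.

Hunk 1: at line 9 remove [jjahm] add [grbmr,way,iegh] -> 16 lines: aevll nbn wickz klv cvxde twnxg zlrxd irql uck duw grbmr way iegh efv ebso tjy
Hunk 2: at line 3 remove [cvxde,twnxg,zlrxd] add [scff,lpj] -> 15 lines: aevll nbn wickz klv scff lpj irql uck duw grbmr way iegh efv ebso tjy
Hunk 3: at line 6 remove [irql,uck] add [waw] -> 14 lines: aevll nbn wickz klv scff lpj waw duw grbmr way iegh efv ebso tjy
Final line count: 14

Answer: 14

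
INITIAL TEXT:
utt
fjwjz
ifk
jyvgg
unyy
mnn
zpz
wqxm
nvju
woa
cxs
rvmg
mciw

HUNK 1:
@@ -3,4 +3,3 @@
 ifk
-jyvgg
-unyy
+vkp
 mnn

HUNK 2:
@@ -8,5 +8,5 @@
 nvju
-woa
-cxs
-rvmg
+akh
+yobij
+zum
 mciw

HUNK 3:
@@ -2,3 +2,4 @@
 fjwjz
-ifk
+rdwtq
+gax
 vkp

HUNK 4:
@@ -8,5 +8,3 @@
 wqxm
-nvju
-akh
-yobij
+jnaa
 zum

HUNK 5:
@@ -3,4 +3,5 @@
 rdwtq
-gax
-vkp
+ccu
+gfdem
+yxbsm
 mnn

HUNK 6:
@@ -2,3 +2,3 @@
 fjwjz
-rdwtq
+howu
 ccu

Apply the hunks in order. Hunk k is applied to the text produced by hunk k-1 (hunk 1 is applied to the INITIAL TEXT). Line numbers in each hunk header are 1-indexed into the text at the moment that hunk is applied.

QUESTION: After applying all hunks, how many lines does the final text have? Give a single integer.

Hunk 1: at line 3 remove [jyvgg,unyy] add [vkp] -> 12 lines: utt fjwjz ifk vkp mnn zpz wqxm nvju woa cxs rvmg mciw
Hunk 2: at line 8 remove [woa,cxs,rvmg] add [akh,yobij,zum] -> 12 lines: utt fjwjz ifk vkp mnn zpz wqxm nvju akh yobij zum mciw
Hunk 3: at line 2 remove [ifk] add [rdwtq,gax] -> 13 lines: utt fjwjz rdwtq gax vkp mnn zpz wqxm nvju akh yobij zum mciw
Hunk 4: at line 8 remove [nvju,akh,yobij] add [jnaa] -> 11 lines: utt fjwjz rdwtq gax vkp mnn zpz wqxm jnaa zum mciw
Hunk 5: at line 3 remove [gax,vkp] add [ccu,gfdem,yxbsm] -> 12 lines: utt fjwjz rdwtq ccu gfdem yxbsm mnn zpz wqxm jnaa zum mciw
Hunk 6: at line 2 remove [rdwtq] add [howu] -> 12 lines: utt fjwjz howu ccu gfdem yxbsm mnn zpz wqxm jnaa zum mciw
Final line count: 12

Answer: 12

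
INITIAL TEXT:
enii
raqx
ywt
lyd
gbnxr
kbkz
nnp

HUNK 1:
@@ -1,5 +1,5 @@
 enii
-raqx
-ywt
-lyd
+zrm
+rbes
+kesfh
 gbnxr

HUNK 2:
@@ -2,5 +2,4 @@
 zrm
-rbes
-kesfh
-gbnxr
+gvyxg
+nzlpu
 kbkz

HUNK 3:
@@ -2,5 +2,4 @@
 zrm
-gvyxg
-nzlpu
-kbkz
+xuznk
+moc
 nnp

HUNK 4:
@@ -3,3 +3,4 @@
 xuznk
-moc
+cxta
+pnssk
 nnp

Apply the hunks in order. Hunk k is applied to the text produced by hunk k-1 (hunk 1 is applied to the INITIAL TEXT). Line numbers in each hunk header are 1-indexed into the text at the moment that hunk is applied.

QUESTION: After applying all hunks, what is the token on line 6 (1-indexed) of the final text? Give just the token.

Hunk 1: at line 1 remove [raqx,ywt,lyd] add [zrm,rbes,kesfh] -> 7 lines: enii zrm rbes kesfh gbnxr kbkz nnp
Hunk 2: at line 2 remove [rbes,kesfh,gbnxr] add [gvyxg,nzlpu] -> 6 lines: enii zrm gvyxg nzlpu kbkz nnp
Hunk 3: at line 2 remove [gvyxg,nzlpu,kbkz] add [xuznk,moc] -> 5 lines: enii zrm xuznk moc nnp
Hunk 4: at line 3 remove [moc] add [cxta,pnssk] -> 6 lines: enii zrm xuznk cxta pnssk nnp
Final line 6: nnp

Answer: nnp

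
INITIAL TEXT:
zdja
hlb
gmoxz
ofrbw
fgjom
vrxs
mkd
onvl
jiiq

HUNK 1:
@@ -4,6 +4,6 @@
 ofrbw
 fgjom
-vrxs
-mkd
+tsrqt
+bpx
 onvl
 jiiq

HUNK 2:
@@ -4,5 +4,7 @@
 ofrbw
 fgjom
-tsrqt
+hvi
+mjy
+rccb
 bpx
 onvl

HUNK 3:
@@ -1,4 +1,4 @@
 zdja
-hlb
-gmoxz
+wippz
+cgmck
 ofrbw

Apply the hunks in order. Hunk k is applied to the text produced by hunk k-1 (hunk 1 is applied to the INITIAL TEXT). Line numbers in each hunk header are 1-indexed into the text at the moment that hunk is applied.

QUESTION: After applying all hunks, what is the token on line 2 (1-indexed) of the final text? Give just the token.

Answer: wippz

Derivation:
Hunk 1: at line 4 remove [vrxs,mkd] add [tsrqt,bpx] -> 9 lines: zdja hlb gmoxz ofrbw fgjom tsrqt bpx onvl jiiq
Hunk 2: at line 4 remove [tsrqt] add [hvi,mjy,rccb] -> 11 lines: zdja hlb gmoxz ofrbw fgjom hvi mjy rccb bpx onvl jiiq
Hunk 3: at line 1 remove [hlb,gmoxz] add [wippz,cgmck] -> 11 lines: zdja wippz cgmck ofrbw fgjom hvi mjy rccb bpx onvl jiiq
Final line 2: wippz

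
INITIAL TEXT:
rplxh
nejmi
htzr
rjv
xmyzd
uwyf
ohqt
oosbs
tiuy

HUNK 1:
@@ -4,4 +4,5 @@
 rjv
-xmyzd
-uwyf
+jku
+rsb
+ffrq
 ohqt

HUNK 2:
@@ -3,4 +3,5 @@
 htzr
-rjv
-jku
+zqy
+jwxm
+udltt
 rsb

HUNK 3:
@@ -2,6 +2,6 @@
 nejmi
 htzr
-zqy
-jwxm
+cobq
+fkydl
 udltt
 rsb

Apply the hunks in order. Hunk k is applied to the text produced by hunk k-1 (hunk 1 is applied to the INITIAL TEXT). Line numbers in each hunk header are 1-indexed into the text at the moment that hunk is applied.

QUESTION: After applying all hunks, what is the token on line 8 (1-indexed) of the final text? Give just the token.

Answer: ffrq

Derivation:
Hunk 1: at line 4 remove [xmyzd,uwyf] add [jku,rsb,ffrq] -> 10 lines: rplxh nejmi htzr rjv jku rsb ffrq ohqt oosbs tiuy
Hunk 2: at line 3 remove [rjv,jku] add [zqy,jwxm,udltt] -> 11 lines: rplxh nejmi htzr zqy jwxm udltt rsb ffrq ohqt oosbs tiuy
Hunk 3: at line 2 remove [zqy,jwxm] add [cobq,fkydl] -> 11 lines: rplxh nejmi htzr cobq fkydl udltt rsb ffrq ohqt oosbs tiuy
Final line 8: ffrq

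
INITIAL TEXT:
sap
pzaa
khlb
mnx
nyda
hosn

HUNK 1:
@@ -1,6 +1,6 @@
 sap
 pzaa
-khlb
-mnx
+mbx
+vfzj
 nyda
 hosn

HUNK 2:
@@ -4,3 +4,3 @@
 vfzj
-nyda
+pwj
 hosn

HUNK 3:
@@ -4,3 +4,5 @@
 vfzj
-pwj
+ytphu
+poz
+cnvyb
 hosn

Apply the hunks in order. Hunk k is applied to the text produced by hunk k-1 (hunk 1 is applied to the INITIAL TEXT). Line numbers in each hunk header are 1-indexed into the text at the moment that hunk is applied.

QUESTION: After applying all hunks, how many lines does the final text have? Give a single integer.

Hunk 1: at line 1 remove [khlb,mnx] add [mbx,vfzj] -> 6 lines: sap pzaa mbx vfzj nyda hosn
Hunk 2: at line 4 remove [nyda] add [pwj] -> 6 lines: sap pzaa mbx vfzj pwj hosn
Hunk 3: at line 4 remove [pwj] add [ytphu,poz,cnvyb] -> 8 lines: sap pzaa mbx vfzj ytphu poz cnvyb hosn
Final line count: 8

Answer: 8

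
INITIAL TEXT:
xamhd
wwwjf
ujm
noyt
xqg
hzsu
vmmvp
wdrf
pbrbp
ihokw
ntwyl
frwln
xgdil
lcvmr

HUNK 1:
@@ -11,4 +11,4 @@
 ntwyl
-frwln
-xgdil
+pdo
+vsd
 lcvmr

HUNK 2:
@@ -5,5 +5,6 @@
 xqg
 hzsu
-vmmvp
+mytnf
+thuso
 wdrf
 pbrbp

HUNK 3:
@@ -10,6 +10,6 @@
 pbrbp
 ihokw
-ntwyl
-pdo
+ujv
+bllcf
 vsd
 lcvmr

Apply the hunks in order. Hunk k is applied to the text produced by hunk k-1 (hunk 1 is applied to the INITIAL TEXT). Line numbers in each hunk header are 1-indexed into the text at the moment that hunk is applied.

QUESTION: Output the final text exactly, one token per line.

Hunk 1: at line 11 remove [frwln,xgdil] add [pdo,vsd] -> 14 lines: xamhd wwwjf ujm noyt xqg hzsu vmmvp wdrf pbrbp ihokw ntwyl pdo vsd lcvmr
Hunk 2: at line 5 remove [vmmvp] add [mytnf,thuso] -> 15 lines: xamhd wwwjf ujm noyt xqg hzsu mytnf thuso wdrf pbrbp ihokw ntwyl pdo vsd lcvmr
Hunk 3: at line 10 remove [ntwyl,pdo] add [ujv,bllcf] -> 15 lines: xamhd wwwjf ujm noyt xqg hzsu mytnf thuso wdrf pbrbp ihokw ujv bllcf vsd lcvmr

Answer: xamhd
wwwjf
ujm
noyt
xqg
hzsu
mytnf
thuso
wdrf
pbrbp
ihokw
ujv
bllcf
vsd
lcvmr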